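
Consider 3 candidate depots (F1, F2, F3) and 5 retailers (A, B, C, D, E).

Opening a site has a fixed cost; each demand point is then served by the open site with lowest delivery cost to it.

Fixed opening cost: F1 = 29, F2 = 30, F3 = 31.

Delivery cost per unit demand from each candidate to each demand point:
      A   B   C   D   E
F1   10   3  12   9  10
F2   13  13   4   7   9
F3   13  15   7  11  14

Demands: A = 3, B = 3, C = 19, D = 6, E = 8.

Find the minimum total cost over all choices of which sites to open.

Open {F1, F2}: assign each demand point to its cheapest open site.
  A→F1 3×10=30, B→F1 3×3=9, C→F2 19×4=76, D→F2 6×7=42, E→F2 8×9=72
  delivery cost 229, fixed 59 → total 288.
Compare {F2}: delivery cost 268 + fixed 30 = 298.
Compare {F1, F2, F3}: delivery cost 229 + fixed 90 = 319.
Compare {F2, F3}: delivery cost 268 + fixed 61 = 329.
All other subsets cost ≥ 298. Minimum total cost: 288.

288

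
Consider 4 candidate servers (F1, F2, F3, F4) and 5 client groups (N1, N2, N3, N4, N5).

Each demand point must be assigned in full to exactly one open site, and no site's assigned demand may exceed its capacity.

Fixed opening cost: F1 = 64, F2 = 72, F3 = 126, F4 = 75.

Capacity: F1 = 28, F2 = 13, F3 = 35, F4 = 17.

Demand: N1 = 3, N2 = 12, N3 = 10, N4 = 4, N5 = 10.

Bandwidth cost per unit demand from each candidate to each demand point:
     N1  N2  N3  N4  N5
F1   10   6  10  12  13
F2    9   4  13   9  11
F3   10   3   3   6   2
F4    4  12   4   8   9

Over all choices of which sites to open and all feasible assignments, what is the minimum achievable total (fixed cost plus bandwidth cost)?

Open {F3, F4}; cheapest assignment that respects the capacities:
  F3 (cap 35, load 32): N2, N3, N5 — cost 12×3 + 10×3 + 10×2 = 86
  F4 (cap 17, load 7): N1, N4 — cost 3×4 + 4×8 = 44
  Shipping 130, fixed 201 → total 331.
  Any other capacity-feasible assignment to {F3, F4} ships for at least 130.
Compare {F2, F3}: its best feasible assignment gives total 347.
Compare {F1, F3}: its best feasible assignment gives total 354.
Every other set of open sites that can feasibly serve all demand totals ≥ 347 even under its best assignment. Minimum: 331.

331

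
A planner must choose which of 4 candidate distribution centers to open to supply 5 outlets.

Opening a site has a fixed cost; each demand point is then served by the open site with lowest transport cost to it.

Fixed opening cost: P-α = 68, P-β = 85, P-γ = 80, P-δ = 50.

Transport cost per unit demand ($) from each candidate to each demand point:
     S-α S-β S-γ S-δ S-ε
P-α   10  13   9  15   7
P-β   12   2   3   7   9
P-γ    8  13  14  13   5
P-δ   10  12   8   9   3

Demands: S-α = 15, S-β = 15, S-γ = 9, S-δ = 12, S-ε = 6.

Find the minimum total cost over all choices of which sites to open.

Open {P-β, P-δ}: assign each demand point to its cheapest open site.
  S-α→P-δ 15×10=150, S-β→P-β 15×2=30, S-γ→P-β 9×3=27, S-δ→P-β 12×7=84, S-ε→P-δ 6×3=18
  transport cost 309, fixed 135 → total 444.
Compare {P-β, P-γ}: transport cost 291 + fixed 165 = 456.
Compare {P-β}: transport cost 375 + fixed 85 = 460.
Compare {P-α, P-β}: transport cost 333 + fixed 153 = 486.
All other subsets cost ≥ 456. Minimum total cost: 444.

444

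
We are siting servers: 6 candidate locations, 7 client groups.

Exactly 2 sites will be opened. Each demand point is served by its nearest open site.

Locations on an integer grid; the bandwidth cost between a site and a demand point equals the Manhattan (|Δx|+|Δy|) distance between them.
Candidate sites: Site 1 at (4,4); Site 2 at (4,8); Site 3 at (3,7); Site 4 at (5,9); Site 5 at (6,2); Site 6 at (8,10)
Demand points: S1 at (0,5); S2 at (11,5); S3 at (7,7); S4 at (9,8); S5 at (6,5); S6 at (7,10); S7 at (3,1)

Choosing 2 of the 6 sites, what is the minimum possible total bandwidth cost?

28

Open {Site 1, Site 6}.
  S1→Site 1 5, S2→Site 1 8, S3→Site 6 4, S4→Site 6 3, S5→Site 1 3, S6→Site 6 1, S7→Site 1 4  ⇒ total 28.
Compare {Site 1, Site 4}: total 32.
Compare {Site 3, Site 6}: total 32.
No size-2 selection does better; minimum is 28.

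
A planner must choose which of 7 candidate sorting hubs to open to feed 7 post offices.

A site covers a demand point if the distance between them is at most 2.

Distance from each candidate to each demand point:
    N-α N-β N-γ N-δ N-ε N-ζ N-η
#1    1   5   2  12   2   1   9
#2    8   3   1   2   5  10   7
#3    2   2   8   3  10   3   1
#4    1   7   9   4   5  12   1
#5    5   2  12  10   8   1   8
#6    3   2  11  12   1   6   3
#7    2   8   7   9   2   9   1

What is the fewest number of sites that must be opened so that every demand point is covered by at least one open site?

3

Coverage sets (demand points within 2 of each site):
  #1: {N-α, N-γ, N-ε, N-ζ}
  #2: {N-γ, N-δ}
  #3: {N-α, N-β, N-η}
  #4: {N-α, N-η}
  #5: {N-β, N-ζ}
  #6: {N-β, N-ε}
  #7: {N-α, N-ε, N-η}
No 2 sites suffice: every size-2 union leaves at least one demand point uncovered.
But {#1, #2, #3} covers everything, so the minimum is 3.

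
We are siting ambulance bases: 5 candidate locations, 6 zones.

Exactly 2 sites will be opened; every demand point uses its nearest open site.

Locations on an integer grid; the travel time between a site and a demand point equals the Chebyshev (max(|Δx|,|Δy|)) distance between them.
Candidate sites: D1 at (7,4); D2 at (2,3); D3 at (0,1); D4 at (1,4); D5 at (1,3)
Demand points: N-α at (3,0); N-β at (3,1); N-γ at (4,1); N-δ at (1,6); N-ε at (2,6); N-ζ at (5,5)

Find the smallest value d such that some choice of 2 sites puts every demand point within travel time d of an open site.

3

Open {D1, D2}.
  Farthest demand point is N-α at travel time 3 (to D2); all others are ≤ 3.
With {D1, D5} the worst case is 3.
With {D2, D3} the worst case is 3.
No size-2 selection achieves below 3.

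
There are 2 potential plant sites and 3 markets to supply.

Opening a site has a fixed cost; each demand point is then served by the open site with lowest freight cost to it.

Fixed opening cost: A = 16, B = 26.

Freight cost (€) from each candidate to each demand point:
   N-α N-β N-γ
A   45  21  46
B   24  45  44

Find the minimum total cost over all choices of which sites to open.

Open {A}: assign each demand point to its cheapest open site.
  N-α→A 45, N-β→A 21, N-γ→A 46
  freight cost 112, fixed 16 → total 128.
Compare {A, B}: freight cost 89 + fixed 42 = 131.
Compare {B}: freight cost 113 + fixed 26 = 139.

128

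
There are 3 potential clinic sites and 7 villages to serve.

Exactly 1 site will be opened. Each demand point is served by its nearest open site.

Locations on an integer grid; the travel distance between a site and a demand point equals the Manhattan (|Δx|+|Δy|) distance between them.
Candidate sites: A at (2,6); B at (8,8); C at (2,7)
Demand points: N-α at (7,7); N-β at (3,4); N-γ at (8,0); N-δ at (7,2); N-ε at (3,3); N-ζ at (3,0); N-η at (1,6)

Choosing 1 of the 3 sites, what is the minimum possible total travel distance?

42

Open {A}.
  N-α→A 6, N-β→A 3, N-γ→A 12, N-δ→A 9, N-ε→A 4, N-ζ→A 7, N-η→A 1  ⇒ total 42.
Compare {C}: total 47.
Compare {B}: total 58.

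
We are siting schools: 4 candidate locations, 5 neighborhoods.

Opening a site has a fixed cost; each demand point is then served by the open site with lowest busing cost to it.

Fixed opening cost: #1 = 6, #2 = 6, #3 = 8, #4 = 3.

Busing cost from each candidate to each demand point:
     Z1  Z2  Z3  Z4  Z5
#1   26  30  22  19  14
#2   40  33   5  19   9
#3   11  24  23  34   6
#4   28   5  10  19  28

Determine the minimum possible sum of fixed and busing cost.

62

Open {#3, #4}: assign each demand point to its cheapest open site.
  Z1→#3 11, Z2→#4 5, Z3→#4 10, Z4→#4 19, Z5→#3 6
  busing cost 51, fixed 11 → total 62.
Compare {#2, #3, #4}: busing cost 46 + fixed 17 = 63.
Compare {#1, #3, #4}: busing cost 51 + fixed 17 = 68.
Compare {#1, #2, #3, #4}: busing cost 46 + fixed 23 = 69.
All other subsets cost ≥ 63. Minimum total cost: 62.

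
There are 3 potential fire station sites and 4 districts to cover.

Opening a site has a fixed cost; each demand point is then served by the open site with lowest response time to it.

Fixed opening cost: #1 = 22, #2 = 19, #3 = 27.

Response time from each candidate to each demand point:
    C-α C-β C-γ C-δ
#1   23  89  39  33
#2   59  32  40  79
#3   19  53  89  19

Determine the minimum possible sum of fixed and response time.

156

Open {#2, #3}: assign each demand point to its cheapest open site.
  C-α→#3 19, C-β→#2 32, C-γ→#2 40, C-δ→#3 19
  response time 110, fixed 46 → total 156.
Compare {#1, #2}: response time 127 + fixed 41 = 168.
Compare {#1, #2, #3}: response time 109 + fixed 68 = 177.
Compare {#1, #3}: response time 130 + fixed 49 = 179.
All other subsets cost ≥ 168. Minimum total cost: 156.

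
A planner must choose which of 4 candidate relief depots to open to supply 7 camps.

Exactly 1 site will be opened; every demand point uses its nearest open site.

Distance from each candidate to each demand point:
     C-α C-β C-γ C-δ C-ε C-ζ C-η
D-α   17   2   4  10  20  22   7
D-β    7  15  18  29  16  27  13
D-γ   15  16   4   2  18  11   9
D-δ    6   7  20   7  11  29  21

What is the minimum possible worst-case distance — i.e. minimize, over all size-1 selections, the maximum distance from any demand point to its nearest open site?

Open {D-γ}.
  Farthest demand point is C-ε at distance 18 (to D-γ); all others are ≤ 18.
With {D-α} the worst case is 22.
With {D-β} the worst case is 29.
No size-1 selection achieves below 18.

18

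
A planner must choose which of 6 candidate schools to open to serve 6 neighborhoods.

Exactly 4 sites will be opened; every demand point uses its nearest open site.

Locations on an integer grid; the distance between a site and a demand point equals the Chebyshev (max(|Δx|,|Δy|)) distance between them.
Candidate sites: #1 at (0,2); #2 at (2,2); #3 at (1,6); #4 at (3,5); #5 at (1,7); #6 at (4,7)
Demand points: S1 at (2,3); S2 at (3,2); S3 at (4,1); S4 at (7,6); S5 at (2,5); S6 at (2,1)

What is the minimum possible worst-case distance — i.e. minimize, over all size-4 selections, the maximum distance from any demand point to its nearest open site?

3

Open {#1, #2, #3, #6}.
  Farthest demand point is S4 at distance 3 (to #6); all others are ≤ 3.
With {#1, #2, #4, #6} the worst case is 3.
With {#1, #2, #5, #6} the worst case is 3.
No size-4 selection achieves below 3.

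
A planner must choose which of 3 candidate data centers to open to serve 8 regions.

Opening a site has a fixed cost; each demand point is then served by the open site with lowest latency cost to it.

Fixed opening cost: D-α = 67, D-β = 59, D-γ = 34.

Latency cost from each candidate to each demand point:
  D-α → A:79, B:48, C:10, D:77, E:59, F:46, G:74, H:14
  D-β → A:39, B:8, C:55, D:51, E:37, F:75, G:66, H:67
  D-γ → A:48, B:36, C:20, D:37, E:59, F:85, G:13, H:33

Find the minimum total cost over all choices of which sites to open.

Open {D-β, D-γ}: assign each demand point to its cheapest open site.
  A→D-β 39, B→D-β 8, C→D-γ 20, D→D-γ 37, E→D-β 37, F→D-β 75, G→D-γ 13, H→D-γ 33
  latency cost 262, fixed 93 → total 355.
Compare {D-α, D-γ}: latency cost 263 + fixed 101 = 364.
Compare {D-α, D-β, D-γ}: latency cost 204 + fixed 160 = 364.
Compare {D-γ}: latency cost 331 + fixed 34 = 365.
All other subsets cost ≥ 364. Minimum total cost: 355.

355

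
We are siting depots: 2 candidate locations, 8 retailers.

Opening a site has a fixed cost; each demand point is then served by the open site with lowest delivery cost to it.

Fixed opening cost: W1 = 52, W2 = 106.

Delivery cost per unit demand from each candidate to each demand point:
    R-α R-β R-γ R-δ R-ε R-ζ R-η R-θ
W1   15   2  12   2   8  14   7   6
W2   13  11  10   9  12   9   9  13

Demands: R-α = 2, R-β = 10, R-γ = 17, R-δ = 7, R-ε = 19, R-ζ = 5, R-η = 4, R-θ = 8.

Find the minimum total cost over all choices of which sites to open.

618

Open {W1}: assign each demand point to its cheapest open site.
  R-α→W1 2×15=30, R-β→W1 10×2=20, R-γ→W1 17×12=204, R-δ→W1 7×2=14, R-ε→W1 19×8=152, R-ζ→W1 5×14=70, R-η→W1 4×7=28, R-θ→W1 8×6=48
  delivery cost 566, fixed 52 → total 618.
Compare {W1, W2}: delivery cost 503 + fixed 158 = 661.
Compare {W2}: delivery cost 782 + fixed 106 = 888.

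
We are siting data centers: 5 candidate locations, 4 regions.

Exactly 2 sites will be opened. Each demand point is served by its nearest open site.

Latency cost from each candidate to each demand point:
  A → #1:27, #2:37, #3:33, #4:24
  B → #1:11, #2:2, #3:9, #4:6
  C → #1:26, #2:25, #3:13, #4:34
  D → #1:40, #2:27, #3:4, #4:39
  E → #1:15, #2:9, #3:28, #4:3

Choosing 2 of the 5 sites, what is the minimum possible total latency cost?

Open {B, D}.
  #1→B 11, #2→B 2, #3→D 4, #4→B 6  ⇒ total 23.
Compare {B, E}: total 25.
Compare {A, B}: total 28.
No size-2 selection does better; minimum is 23.

23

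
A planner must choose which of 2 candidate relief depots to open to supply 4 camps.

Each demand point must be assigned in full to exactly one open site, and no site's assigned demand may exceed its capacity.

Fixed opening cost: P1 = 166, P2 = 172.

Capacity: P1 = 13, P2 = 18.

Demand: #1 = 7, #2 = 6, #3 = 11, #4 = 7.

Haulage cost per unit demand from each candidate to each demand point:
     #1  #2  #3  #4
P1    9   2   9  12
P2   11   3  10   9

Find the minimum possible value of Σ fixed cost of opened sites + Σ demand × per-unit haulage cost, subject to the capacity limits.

586

Open {P1, P2}; cheapest assignment that respects the capacities:
  P1 (cap 13, load 13): #1, #2 — cost 7×9 + 6×2 = 75
  P2 (cap 18, load 18): #3, #4 — cost 11×10 + 7×9 = 173
  Shipping 248, fixed 338 → total 586.
  Any other capacity-feasible assignment to {P1, P2} ships for at least 248.
Total demand is 31 and no other set of sites has combined capacity ≥ 31, so {P1, P2} is the only feasible choice of open sites. Minimum: 586.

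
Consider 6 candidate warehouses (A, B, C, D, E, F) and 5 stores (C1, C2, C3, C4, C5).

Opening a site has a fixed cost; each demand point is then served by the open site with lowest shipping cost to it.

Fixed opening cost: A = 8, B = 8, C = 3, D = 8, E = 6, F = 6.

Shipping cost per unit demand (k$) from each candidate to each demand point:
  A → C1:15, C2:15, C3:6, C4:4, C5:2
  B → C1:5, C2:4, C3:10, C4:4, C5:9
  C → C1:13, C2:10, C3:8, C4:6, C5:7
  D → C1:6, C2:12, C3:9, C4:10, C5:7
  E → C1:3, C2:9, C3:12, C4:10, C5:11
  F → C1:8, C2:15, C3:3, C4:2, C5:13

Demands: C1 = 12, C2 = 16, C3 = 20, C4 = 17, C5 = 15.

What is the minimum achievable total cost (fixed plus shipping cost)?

Open {A, B, E, F}: assign each demand point to its cheapest open site.
  C1→E 12×3=36, C2→B 16×4=64, C3→F 20×3=60, C4→F 17×2=34, C5→A 15×2=30
  shipping cost 224, fixed 28 → total 252.
Compare {A, B, C, E, F}: shipping cost 224 + fixed 31 = 255.
Compare {A, B, D, E, F}: shipping cost 224 + fixed 36 = 260.
Compare {A, B, C, D, E, F}: shipping cost 224 + fixed 39 = 263.
All other subsets cost ≥ 255. Minimum total cost: 252.

252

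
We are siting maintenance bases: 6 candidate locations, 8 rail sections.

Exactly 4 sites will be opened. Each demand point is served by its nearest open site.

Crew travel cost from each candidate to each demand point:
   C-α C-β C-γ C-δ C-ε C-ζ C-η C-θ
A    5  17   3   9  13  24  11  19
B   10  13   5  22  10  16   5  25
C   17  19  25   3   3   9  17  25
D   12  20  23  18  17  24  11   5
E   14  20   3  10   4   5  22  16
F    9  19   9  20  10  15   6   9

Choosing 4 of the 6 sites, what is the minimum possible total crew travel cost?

Open {A, B, C, D}.
  C-α→A 5, C-β→B 13, C-γ→A 3, C-δ→C 3, C-ε→C 3, C-ζ→C 9, C-η→B 5, C-θ→D 5  ⇒ total 46.
Compare {B, C, D, E}: total 47.
Compare {A, B, D, E}: total 49.
No size-4 selection does better; minimum is 46.

46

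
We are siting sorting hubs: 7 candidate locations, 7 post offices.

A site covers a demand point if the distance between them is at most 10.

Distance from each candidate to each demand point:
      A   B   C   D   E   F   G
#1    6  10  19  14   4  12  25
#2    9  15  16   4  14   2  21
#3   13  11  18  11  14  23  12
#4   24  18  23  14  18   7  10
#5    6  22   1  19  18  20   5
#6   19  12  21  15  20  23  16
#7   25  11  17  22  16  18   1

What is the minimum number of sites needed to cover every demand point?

Coverage sets (demand points within 10 of each site):
  #1: {A, B, E}
  #2: {A, D, F}
  #3: {}
  #4: {F, G}
  #5: {A, C, G}
  #6: {}
  #7: {G}
No 2 sites suffice: every size-2 union leaves at least one demand point uncovered.
But {#1, #2, #5} covers everything, so the minimum is 3.

3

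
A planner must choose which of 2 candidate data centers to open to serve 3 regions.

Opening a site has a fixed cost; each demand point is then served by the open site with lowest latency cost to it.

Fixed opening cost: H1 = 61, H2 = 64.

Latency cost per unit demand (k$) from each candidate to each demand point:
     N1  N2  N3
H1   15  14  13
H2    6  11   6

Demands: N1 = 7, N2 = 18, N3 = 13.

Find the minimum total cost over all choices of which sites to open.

382

Open {H2}: assign each demand point to its cheapest open site.
  N1→H2 7×6=42, N2→H2 18×11=198, N3→H2 13×6=78
  latency cost 318, fixed 64 → total 382.
Compare {H1, H2}: latency cost 318 + fixed 125 = 443.
Compare {H1}: latency cost 526 + fixed 61 = 587.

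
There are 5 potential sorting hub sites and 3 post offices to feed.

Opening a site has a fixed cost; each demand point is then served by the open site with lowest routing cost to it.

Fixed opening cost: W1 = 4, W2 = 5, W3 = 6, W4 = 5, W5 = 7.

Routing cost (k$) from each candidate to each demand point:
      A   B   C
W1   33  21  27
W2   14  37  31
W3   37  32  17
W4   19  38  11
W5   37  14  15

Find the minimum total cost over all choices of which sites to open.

55

Open {W2, W5}: assign each demand point to its cheapest open site.
  A→W2 14, B→W5 14, C→W5 15
  routing cost 43, fixed 12 → total 55.
Compare {W4, W5}: routing cost 44 + fixed 12 = 56.
Compare {W2, W4, W5}: routing cost 39 + fixed 17 = 56.
Compare {W1, W2, W5}: routing cost 43 + fixed 16 = 59.
All other subsets cost ≥ 56. Minimum total cost: 55.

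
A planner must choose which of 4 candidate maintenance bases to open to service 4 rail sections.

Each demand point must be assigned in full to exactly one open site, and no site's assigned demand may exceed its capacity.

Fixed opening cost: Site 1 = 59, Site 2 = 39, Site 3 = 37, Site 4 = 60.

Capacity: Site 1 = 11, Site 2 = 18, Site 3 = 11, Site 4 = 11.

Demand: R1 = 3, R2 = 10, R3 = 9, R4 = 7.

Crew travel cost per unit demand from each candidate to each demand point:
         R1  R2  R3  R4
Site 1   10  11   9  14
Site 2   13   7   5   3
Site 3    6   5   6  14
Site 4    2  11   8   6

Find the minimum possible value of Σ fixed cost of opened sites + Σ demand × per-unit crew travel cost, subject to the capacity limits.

Open {Site 2, Site 3, Site 4}; cheapest assignment that respects the capacities:
  Site 2 (cap 18, load 16): R3, R4 — cost 9×5 + 7×3 = 66
  Site 3 (cap 11, load 10): R2 — cost 10×5 = 50
  Site 4 (cap 11, load 3): R1 — cost 3×2 = 6
  Shipping 122, fixed 136 → total 258.
  Any other capacity-feasible assignment to {Site 2, Site 3, Site 4} ships for at least 122.
Compare {Site 1, Site 2, Site 3}: its best feasible assignment gives total 281.
Compare {Site 1, Site 2, Site 3, Site 4}: its best feasible assignment gives total 317.
Every other set of open sites that can feasibly serve all demand totals ≥ 281 even under its best assignment. Minimum: 258.

258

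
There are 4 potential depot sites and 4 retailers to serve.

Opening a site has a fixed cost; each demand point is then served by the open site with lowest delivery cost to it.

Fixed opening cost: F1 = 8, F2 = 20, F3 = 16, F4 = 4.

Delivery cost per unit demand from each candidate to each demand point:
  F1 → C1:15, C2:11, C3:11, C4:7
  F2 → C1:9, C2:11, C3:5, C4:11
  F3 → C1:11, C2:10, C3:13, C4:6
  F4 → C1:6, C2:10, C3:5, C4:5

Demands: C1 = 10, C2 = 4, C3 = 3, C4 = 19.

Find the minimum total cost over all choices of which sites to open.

Open {F4}: assign each demand point to its cheapest open site.
  C1→F4 10×6=60, C2→F4 4×10=40, C3→F4 3×5=15, C4→F4 19×5=95
  delivery cost 210, fixed 4 → total 214.
Compare {F1, F4}: delivery cost 210 + fixed 12 = 222.
Compare {F3, F4}: delivery cost 210 + fixed 20 = 230.
Compare {F2, F4}: delivery cost 210 + fixed 24 = 234.
All other subsets cost ≥ 222. Minimum total cost: 214.

214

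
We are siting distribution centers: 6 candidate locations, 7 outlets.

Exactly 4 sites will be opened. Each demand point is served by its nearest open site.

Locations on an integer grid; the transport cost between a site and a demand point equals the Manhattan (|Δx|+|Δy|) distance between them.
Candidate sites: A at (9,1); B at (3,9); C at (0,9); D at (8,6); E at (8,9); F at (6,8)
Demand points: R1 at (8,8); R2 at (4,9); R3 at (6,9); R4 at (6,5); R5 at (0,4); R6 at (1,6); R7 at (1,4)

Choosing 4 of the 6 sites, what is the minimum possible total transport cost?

Open {B, C, E, F}.
  R1→E 1, R2→B 1, R3→F 1, R4→F 3, R5→C 5, R6→C 4, R7→C 6  ⇒ total 21.
Compare {A, B, C, F}: total 22.
Compare {B, C, D, E}: total 22.
No size-4 selection does better; minimum is 21.

21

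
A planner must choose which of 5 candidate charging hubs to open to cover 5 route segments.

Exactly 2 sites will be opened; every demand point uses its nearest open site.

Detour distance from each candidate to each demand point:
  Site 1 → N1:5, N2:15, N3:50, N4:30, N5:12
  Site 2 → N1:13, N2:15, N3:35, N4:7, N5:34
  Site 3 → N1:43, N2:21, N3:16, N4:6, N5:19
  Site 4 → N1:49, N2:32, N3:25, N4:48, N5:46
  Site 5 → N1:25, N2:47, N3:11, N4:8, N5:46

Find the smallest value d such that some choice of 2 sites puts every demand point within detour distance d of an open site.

15

Open {Site 1, Site 5}.
  Farthest demand point is N2 at detour distance 15 (to Site 1); all others are ≤ 15.
With {Site 1, Site 3} the worst case is 16.
With {Site 2, Site 3} the worst case is 19.
No size-2 selection achieves below 15.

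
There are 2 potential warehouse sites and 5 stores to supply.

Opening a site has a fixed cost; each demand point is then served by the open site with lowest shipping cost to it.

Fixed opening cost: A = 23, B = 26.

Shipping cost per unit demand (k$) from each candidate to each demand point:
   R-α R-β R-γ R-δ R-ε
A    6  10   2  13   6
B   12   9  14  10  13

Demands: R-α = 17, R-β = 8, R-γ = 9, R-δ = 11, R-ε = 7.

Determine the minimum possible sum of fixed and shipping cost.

393

Open {A, B}: assign each demand point to its cheapest open site.
  R-α→A 17×6=102, R-β→B 8×9=72, R-γ→A 9×2=18, R-δ→B 11×10=110, R-ε→A 7×6=42
  shipping cost 344, fixed 49 → total 393.
Compare {A}: shipping cost 385 + fixed 23 = 408.
Compare {B}: shipping cost 603 + fixed 26 = 629.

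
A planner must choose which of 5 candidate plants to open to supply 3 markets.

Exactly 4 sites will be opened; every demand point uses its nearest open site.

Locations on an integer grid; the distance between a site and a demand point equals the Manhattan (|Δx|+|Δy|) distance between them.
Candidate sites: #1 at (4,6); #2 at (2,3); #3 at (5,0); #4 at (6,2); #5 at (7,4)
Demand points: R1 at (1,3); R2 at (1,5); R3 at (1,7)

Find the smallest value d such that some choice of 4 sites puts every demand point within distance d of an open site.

Open {#1, #2, #3, #4}.
  Farthest demand point is R3 at distance 4 (to #1); all others are ≤ 4.
With {#1, #2, #3, #5} the worst case is 4.
With {#1, #2, #4, #5} the worst case is 4.
No size-4 selection achieves below 4.

4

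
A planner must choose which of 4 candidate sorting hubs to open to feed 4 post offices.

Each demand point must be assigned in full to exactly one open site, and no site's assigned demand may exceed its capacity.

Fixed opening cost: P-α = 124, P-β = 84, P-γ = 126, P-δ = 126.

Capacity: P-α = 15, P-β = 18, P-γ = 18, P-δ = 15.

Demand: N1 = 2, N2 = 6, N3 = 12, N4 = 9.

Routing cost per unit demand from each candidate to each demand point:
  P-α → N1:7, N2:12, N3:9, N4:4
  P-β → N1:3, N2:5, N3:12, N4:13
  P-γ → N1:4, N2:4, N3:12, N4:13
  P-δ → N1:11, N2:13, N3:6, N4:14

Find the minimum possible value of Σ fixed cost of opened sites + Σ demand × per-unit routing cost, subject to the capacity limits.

432

Open {P-α, P-β}; cheapest assignment that respects the capacities:
  P-α (cap 15, load 11): N1, N4 — cost 2×7 + 9×4 = 50
  P-β (cap 18, load 18): N2, N3 — cost 6×5 + 12×12 = 174
  Shipping 224, fixed 208 → total 432.
  Any other capacity-feasible assignment to {P-α, P-β} ships for at least 224.
Compare {P-β, P-δ}: its best feasible assignment gives total 435.
Compare {P-α, P-δ}: its best feasible assignment gives total 452.
Every other set of open sites that can feasibly serve all demand totals ≥ 435 even under its best assignment. Minimum: 432.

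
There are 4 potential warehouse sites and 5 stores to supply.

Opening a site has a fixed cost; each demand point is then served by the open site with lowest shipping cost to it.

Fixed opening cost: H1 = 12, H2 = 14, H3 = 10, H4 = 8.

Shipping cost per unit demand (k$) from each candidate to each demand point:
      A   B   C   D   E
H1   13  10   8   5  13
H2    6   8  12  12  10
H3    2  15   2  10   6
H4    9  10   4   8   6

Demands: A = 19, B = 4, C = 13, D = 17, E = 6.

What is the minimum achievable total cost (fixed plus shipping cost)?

247

Open {H1, H3}: assign each demand point to its cheapest open site.
  A→H3 19×2=38, B→H1 4×10=40, C→H3 13×2=26, D→H1 17×5=85, E→H3 6×6=36
  shipping cost 225, fixed 22 → total 247.
Compare {H1, H2, H3}: shipping cost 217 + fixed 36 = 253.
Compare {H1, H3, H4}: shipping cost 225 + fixed 30 = 255.
Compare {H1, H2, H3, H4}: shipping cost 217 + fixed 44 = 261.
All other subsets cost ≥ 253. Minimum total cost: 247.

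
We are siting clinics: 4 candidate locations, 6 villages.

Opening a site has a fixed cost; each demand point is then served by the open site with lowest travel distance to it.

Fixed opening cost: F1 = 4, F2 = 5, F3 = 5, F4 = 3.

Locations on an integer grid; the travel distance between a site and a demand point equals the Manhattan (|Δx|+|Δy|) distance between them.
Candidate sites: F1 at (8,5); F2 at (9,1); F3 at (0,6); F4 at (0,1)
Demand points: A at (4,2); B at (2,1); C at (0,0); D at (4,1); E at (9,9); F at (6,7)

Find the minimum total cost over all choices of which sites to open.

Open {F1, F4}: assign each demand point to its cheapest open site.
  A→F4 5, B→F4 2, C→F4 1, D→F4 4, E→F1 5, F→F1 4
  travel distance 21, fixed 7 → total 28.
Compare {F1, F2, F4}: travel distance 21 + fixed 12 = 33.
Compare {F1, F3, F4}: travel distance 21 + fixed 12 = 33.
Compare {F2, F4}: travel distance 29 + fixed 8 = 37.
All other subsets cost ≥ 33. Minimum total cost: 28.

28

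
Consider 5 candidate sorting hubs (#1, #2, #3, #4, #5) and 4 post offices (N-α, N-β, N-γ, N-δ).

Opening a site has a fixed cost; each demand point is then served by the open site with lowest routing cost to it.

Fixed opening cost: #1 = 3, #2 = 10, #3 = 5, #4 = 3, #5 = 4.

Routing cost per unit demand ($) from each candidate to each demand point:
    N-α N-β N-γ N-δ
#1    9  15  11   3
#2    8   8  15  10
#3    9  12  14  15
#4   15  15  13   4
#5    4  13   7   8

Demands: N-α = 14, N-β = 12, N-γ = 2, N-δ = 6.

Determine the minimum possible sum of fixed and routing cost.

Open {#1, #2, #5}: assign each demand point to its cheapest open site.
  N-α→#5 14×4=56, N-β→#2 12×8=96, N-γ→#5 2×7=14, N-δ→#1 6×3=18
  routing cost 184, fixed 17 → total 201.
Compare {#1, #2, #4, #5}: routing cost 184 + fixed 20 = 204.
Compare {#1, #2, #3, #5}: routing cost 184 + fixed 22 = 206.
Compare {#2, #4, #5}: routing cost 190 + fixed 17 = 207.
All other subsets cost ≥ 204. Minimum total cost: 201.

201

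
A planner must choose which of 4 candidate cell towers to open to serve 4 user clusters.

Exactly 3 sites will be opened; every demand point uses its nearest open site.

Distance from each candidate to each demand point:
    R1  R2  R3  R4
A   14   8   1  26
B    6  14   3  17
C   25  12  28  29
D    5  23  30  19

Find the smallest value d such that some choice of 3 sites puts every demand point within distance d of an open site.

17

Open {A, B, C}.
  Farthest demand point is R4 at distance 17 (to B); all others are ≤ 17.
With {A, B, D} the worst case is 17.
With {B, C, D} the worst case is 17.
No size-3 selection achieves below 17.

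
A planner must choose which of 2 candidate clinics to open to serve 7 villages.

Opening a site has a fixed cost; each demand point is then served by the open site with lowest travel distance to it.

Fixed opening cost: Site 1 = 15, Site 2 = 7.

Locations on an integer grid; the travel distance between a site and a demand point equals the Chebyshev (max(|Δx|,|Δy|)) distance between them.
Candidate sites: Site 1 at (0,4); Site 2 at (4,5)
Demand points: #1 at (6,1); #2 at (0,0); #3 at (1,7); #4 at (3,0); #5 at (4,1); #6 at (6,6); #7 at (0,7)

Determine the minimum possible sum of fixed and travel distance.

Open {Site 2}: assign each demand point to its cheapest open site.
  #1→Site 2 4, #2→Site 2 5, #3→Site 2 3, #4→Site 2 5, #5→Site 2 4, #6→Site 2 2, #7→Site 2 4
  travel distance 27, fixed 7 → total 34.
Compare {Site 1}: travel distance 30 + fixed 15 = 45.
Compare {Site 1, Site 2}: travel distance 24 + fixed 22 = 46.

34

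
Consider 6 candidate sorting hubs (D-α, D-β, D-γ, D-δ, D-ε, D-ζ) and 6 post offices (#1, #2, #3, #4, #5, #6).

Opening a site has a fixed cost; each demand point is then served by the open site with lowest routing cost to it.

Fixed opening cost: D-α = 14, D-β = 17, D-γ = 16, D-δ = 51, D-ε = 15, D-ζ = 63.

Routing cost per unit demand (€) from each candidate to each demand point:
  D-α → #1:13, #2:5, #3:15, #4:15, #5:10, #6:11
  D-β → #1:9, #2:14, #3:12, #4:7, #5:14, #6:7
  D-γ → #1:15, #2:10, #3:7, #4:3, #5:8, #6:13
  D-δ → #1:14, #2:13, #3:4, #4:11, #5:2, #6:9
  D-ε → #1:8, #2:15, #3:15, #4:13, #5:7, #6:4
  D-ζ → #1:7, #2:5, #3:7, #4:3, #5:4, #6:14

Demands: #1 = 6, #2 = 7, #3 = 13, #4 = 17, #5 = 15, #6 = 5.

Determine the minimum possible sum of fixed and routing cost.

332

Open {D-α, D-γ, D-δ, D-ε}: assign each demand point to its cheapest open site.
  #1→D-ε 6×8=48, #2→D-α 7×5=35, #3→D-δ 13×4=52, #4→D-γ 17×3=51, #5→D-δ 15×2=30, #6→D-ε 5×4=20
  routing cost 236, fixed 96 → total 332.
Compare {D-α, D-β, D-γ, D-δ, D-ε}: routing cost 236 + fixed 113 = 349.
Compare {D-γ, D-δ, D-ε}: routing cost 271 + fixed 82 = 353.
Compare {D-α, D-β, D-γ, D-δ}: routing cost 257 + fixed 98 = 355.
All other subsets cost ≥ 349. Minimum total cost: 332.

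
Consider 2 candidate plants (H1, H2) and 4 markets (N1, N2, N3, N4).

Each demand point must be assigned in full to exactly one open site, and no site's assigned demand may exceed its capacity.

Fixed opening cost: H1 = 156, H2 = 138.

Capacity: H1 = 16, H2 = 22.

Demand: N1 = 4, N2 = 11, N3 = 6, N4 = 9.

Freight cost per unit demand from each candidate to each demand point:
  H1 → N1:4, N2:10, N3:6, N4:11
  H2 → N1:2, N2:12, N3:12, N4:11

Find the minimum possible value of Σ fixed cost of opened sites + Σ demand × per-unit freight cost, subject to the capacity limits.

569

Open {H1, H2}; cheapest assignment that respects the capacities:
  H1 (cap 16, load 15): N3, N4 — cost 6×6 + 9×11 = 135
  H2 (cap 22, load 15): N1, N2 — cost 4×2 + 11×12 = 140
  Shipping 275, fixed 294 → total 569.
  Any other capacity-feasible assignment to {H1, H2} ships for at least 275.
Total demand is 30 and no other set of sites has combined capacity ≥ 30, so {H1, H2} is the only feasible choice of open sites. Minimum: 569.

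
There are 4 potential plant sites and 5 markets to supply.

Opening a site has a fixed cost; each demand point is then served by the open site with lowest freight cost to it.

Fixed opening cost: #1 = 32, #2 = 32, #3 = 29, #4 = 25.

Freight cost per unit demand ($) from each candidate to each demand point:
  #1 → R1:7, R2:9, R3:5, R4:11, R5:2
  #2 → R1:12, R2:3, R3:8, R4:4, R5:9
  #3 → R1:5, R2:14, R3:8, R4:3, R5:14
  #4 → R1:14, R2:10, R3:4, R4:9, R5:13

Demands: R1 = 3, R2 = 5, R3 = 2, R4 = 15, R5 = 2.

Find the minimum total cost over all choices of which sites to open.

170

Open {#2, #3}: assign each demand point to its cheapest open site.
  R1→#3 3×5=15, R2→#2 5×3=15, R3→#2 2×8=16, R4→#3 15×3=45, R5→#2 2×9=18
  freight cost 109, fixed 61 → total 170.
Compare {#1, #2}: freight cost 110 + fixed 64 = 174.
Compare {#2}: freight cost 145 + fixed 32 = 177.
Compare {#1, #3}: freight cost 119 + fixed 61 = 180.
All other subsets cost ≥ 174. Minimum total cost: 170.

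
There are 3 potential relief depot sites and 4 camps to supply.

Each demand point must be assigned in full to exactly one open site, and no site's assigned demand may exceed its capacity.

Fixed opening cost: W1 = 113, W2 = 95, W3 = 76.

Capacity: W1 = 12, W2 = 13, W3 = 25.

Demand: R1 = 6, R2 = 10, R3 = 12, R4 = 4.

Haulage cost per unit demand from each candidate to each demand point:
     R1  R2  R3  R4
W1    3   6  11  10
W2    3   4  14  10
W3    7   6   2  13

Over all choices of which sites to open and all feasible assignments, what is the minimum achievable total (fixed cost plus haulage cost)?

Open {W2, W3}; cheapest assignment that respects the capacities:
  W2 (cap 13, load 10): R1, R4 — cost 6×3 + 4×10 = 58
  W3 (cap 25, load 22): R2, R3 — cost 10×6 + 12×2 = 84
  Shipping 142, fixed 171 → total 313.
  Any other capacity-feasible assignment to {W2, W3} ships for at least 142.
Compare {W1, W3}: its best feasible assignment gives total 331.
Compare {W1, W2, W3}: its best feasible assignment gives total 406.
Every other set of open sites that can feasibly serve all demand totals ≥ 331 even under its best assignment. Minimum: 313.

313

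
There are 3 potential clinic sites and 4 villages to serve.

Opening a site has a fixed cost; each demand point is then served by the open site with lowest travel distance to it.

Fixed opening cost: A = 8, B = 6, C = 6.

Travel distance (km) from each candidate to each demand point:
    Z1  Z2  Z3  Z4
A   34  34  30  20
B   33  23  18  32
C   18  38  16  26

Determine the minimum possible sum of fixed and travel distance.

Open {B, C}: assign each demand point to its cheapest open site.
  Z1→C 18, Z2→B 23, Z3→C 16, Z4→C 26
  travel distance 83, fixed 12 → total 95.
Compare {A, B, C}: travel distance 77 + fixed 20 = 97.
Compare {A, C}: travel distance 88 + fixed 14 = 102.
Compare {C}: travel distance 98 + fixed 6 = 104.
All other subsets cost ≥ 97. Minimum total cost: 95.

95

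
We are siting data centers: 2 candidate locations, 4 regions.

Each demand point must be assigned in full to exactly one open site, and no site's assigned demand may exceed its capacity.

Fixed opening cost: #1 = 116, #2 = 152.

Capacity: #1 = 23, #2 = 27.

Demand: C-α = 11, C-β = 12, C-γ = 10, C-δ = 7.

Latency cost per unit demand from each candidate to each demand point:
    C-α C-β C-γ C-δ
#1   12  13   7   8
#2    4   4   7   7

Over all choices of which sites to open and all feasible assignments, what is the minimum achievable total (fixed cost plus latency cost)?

486

Open {#1, #2}; cheapest assignment that respects the capacities:
  #1 (cap 23, load 17): C-γ, C-δ — cost 10×7 + 7×8 = 126
  #2 (cap 27, load 23): C-α, C-β — cost 11×4 + 12×4 = 92
  Shipping 218, fixed 268 → total 486.
  Any other capacity-feasible assignment to {#1, #2} ships for at least 218.
Total demand is 40 and no other set of sites has combined capacity ≥ 40, so {#1, #2} is the only feasible choice of open sites. Minimum: 486.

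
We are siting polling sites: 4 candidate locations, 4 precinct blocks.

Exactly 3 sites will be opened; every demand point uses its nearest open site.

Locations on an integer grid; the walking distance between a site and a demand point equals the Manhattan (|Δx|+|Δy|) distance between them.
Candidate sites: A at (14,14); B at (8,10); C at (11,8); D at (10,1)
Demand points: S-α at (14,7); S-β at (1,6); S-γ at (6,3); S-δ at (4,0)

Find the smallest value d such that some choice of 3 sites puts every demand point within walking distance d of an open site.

11

Open {A, B, D}.
  Farthest demand point is S-β at walking distance 11 (to B); all others are ≤ 11.
With {B, C, D} the worst case is 11.
With {A, C, D} the worst case is 12.
No size-3 selection achieves below 11.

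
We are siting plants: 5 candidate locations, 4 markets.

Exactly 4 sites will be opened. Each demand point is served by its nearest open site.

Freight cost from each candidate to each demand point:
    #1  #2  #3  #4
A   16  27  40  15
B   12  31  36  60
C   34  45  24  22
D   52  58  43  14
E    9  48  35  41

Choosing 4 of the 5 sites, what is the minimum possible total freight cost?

74

Open {A, C, D, E}.
  #1→E 9, #2→A 27, #3→C 24, #4→D 14  ⇒ total 74.
Compare {A, B, C, E}: total 75.
Compare {A, B, C, D}: total 77.
No size-4 selection does better; minimum is 74.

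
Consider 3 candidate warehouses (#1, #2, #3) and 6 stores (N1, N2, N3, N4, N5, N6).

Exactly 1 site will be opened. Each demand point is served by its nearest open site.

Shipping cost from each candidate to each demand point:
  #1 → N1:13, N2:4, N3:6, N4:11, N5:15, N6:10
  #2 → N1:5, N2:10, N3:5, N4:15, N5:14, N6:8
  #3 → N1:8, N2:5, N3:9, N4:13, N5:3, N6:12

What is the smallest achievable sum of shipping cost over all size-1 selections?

Open {#3}.
  N1→#3 8, N2→#3 5, N3→#3 9, N4→#3 13, N5→#3 3, N6→#3 12  ⇒ total 50.
Compare {#2}: total 57.
Compare {#1}: total 59.

50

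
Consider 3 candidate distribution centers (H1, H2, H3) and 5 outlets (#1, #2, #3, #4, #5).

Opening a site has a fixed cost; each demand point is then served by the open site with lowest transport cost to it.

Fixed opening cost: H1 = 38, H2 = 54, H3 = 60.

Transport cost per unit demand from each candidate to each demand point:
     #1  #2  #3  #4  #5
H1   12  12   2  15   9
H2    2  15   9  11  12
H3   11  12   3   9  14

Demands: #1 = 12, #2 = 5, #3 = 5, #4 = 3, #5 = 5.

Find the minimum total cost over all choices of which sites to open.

264

Open {H1, H2}: assign each demand point to its cheapest open site.
  #1→H2 12×2=24, #2→H1 5×12=60, #3→H1 5×2=10, #4→H2 3×11=33, #5→H1 5×9=45
  transport cost 172, fixed 92 → total 264.
Compare {H2}: transport cost 237 + fixed 54 = 291.
Compare {H2, H3}: transport cost 186 + fixed 114 = 300.
Compare {H1, H2, H3}: transport cost 166 + fixed 152 = 318.
All other subsets cost ≥ 291. Minimum total cost: 264.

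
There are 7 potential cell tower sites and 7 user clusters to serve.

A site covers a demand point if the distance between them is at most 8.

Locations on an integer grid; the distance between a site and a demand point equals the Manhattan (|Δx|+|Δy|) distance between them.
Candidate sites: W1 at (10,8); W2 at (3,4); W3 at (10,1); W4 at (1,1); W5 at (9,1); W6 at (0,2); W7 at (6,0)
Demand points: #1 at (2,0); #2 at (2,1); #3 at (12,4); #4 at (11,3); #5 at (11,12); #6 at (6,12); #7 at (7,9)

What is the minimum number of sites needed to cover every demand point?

2

Coverage sets (demand points within 8 of each site):
  W1: {#3, #4, #5, #6, #7}
  W2: {#1, #2}
  W3: {#2, #3, #4}
  W4: {#1, #2}
  W5: {#1, #2, #3, #4}
  W6: {#1, #2}
  W7: {#1, #2, #4}
No single site covers all 7 demand points.
But {W1, W2} covers everything, so the minimum is 2.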